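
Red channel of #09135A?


Color: #09135A
R = 09 = 9
G = 13 = 19
B = 5A = 90
Red = 9


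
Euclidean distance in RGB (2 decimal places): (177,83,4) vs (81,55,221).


d = √[(R₁-R₂)² + (G₁-G₂)² + (B₁-B₂)²]
d = √[(177-81)² + (83-55)² + (4-221)²]
d = √[9216 + 784 + 47089]
d = √57089
d ≈ 238.93


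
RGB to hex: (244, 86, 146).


R = 244 → F4 (hex)
G = 86 → 56 (hex)
B = 146 → 92 (hex)
Hex = #F45692


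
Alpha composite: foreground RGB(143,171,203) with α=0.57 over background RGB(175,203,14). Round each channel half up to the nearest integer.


C = α×F + (1-α)×B, with 1-α = 0.43
R: 0.57×143 + 0.43×175 = 81.51 + 75.25 = 156.76 → 157
G: 0.57×171 + 0.43×203 = 97.47 + 87.29 = 184.76 → 185
B: 0.57×203 + 0.43×14 = 115.71 + 6.02 = 121.73 → 122
= RGB(157, 185, 122)


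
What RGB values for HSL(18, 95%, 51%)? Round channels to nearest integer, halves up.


H=18°, S=0.95, L=0.51
C = (1-|2L-1|)×S = (1-|0.02|)×0.95 = 0.931
H' = H/60 = 18/60 ≈ 0.3000; X = C×(1-|H' mod 2 - 1|) = 0.2793
m = L - C/2 = 0.51 - 0.4655 = 0.0445
Sector ⌊H'⌋ = 0 → (R',G',B') = (0.931, 0.2793, 0.0)
RGB = ((R'+m)×255, (G'+m)×255, (B'+m)×255) = (248.7525, 82.569, 11.3475)
Round half up → RGB(249, 83, 11)


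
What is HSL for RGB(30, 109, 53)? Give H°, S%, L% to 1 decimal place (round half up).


Normalize: R'=30/255≈0.1176, G'=109/255≈0.4275, B'=53/255≈0.2078
Max=109/255, Min=30/255, Δ=Max-Min=79/255
L = (Max+Min)/2 = (109+30)/510 = 139/510 = 0.27254… → L = 27.3%
L ≤ 0.5 → S = Δ/(Max+Min) = 79/(109+30) = 79/139 = 0.56834… → S = 56.8%
(the 1/255 factors cancel in S and H, so raw channel differences can be used)
Max is G' → H = 60 × ((B-R)/Δ + 2) = 60 × ((53-30)/79 + 2)
  23/79 + 2 = 0.2911… + 2 = 2.2911…
  H = 60 × 2.2911… = 137.468…° → H = 137.5°
= HSL(137.5°, 56.8%, 27.3%)


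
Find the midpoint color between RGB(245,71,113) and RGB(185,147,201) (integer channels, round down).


Midpoint: each channel = ⌊(C₁+C₂)/2⌋
R: ⌊(245+185)/2⌋ = 215
G: ⌊(71+147)/2⌋ = 109
B: ⌊(113+201)/2⌋ = 157
= RGB(215, 109, 157)


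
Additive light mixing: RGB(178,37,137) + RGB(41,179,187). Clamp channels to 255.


Additive: each channel = min(255, C₁+C₂)
R: 178+41 = 219 → 219
G: 37+179 = 216 → 216
B: 137+187 = 324 → 255
= RGB(219, 216, 255)


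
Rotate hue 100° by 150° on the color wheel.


New hue = (H + rotation) mod 360
New hue = (100 + 150) mod 360
= 250 mod 360
= 250°


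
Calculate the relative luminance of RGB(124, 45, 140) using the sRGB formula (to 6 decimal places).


Linearize each channel (sRGB transfer function): c = v/255; c_lin = c/12.92 if c ≤ 0.04045, else ((c+0.055)/1.055)^2.4
  R: 124/255 ≈ 0.486275 > 0.04045 → ((0.486275+0.055)/1.055)^2.4 ≈ 0.201556
  G: 45/255 ≈ 0.176471 > 0.04045 → ((0.176471+0.055)/1.055)^2.4 ≈ 0.026241
  B: 140/255 ≈ 0.549020 > 0.04045 → ((0.549020+0.055)/1.055)^2.4 ≈ 0.262251
R_lin = 0.201556, G_lin = 0.026241, B_lin = 0.262251
L = 0.2126×R + 0.7152×G + 0.0722×B
L = 0.2126×0.201556 + 0.7152×0.026241 + 0.0722×0.262251
L ≈ 0.080553


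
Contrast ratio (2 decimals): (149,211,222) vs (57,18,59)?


Linearize each sRGB channel c=v/255: c/12.92 if c ≤ 0.04045 else ((c+0.055)/1.055)^2.4
L = 0.2126×R_lin + 0.7152×G_lin + 0.0722×B_lin
Color 1 (149,211,222):
  R=149: 149/255≈0.5843 > 0.04045 → ((0.5843+0.055)/1.055)^2.4 ≈ 0.30054
  G=211: 211/255≈0.8275 > 0.04045 → ((0.8275+0.055)/1.055)^2.4 ≈ 0.65141
  B=222: 222/255≈0.8706 > 0.04045 → ((0.8706+0.055)/1.055)^2.4 ≈ 0.73046
  L1 = 0.2126×0.30054 + 0.7152×0.65141 + 0.0722×0.73046 ≈ 0.58252
Color 2 (57,18,59):
  R=57: 57/255≈0.2235 > 0.04045 → ((0.2235+0.055)/1.055)^2.4 ≈ 0.04092
  G=18: 18/255≈0.0706 > 0.04045 → ((0.0706+0.055)/1.055)^2.4 ≈ 0.00605
  B=59: 59/255≈0.2314 > 0.04045 → ((0.2314+0.055)/1.055)^2.4 ≈ 0.04374
  L2 = 0.2126×0.04092 + 0.7152×0.00605 + 0.0722×0.04374 ≈ 0.01618
Lighter = 0.58252, Darker = 0.01618
Ratio = (L_lighter + 0.05) / (L_darker + 0.05)
Ratio = (0.58252 + 0.05) / (0.01618 + 0.05) = 0.63252 / 0.06618 ≈ 9.5572
Ratio ≈ 9.56:1


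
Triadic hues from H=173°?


Triadic: equally spaced at 120° intervals
H1 = 173°
H2 = (173 + 120) mod 360 = 293°
H3 = (173 + 240) mod 360 = 53°
Triadic = 173°, 293°, 53°


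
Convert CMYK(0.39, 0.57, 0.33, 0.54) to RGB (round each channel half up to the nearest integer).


R = 255 × (1-C) × (1-K) = 255 × 0.61 × 0.46 = 71.553 → 72
G = 255 × (1-M) × (1-K) = 255 × 0.43 × 0.46 = 50.439 → 50
B = 255 × (1-Y) × (1-K) = 255 × 0.67 × 0.46 = 78.591 → 79
= RGB(72, 50, 79)


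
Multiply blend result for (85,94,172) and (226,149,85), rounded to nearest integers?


Multiply: C = A×B/255, rounded to nearest integer
R: 85×226/255 = 19210/255 ≈ 75.333 → 75
G: 94×149/255 = 14006/255 ≈ 54.925 → 55
B: 172×85/255 = 14620/255 ≈ 57.333 → 57
= RGB(75, 55, 57)


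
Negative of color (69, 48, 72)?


Invert: (255-R, 255-G, 255-B)
R: 255-69 = 186
G: 255-48 = 207
B: 255-72 = 183
= RGB(186, 207, 183)


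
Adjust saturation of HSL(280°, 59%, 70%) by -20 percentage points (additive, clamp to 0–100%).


Original S = 59%
Adjustment = -20 percentage points
New S = 59 + (-20) = 39
Clamp to [0, 100] → 39
= HSL(280°, 39%, 70%)


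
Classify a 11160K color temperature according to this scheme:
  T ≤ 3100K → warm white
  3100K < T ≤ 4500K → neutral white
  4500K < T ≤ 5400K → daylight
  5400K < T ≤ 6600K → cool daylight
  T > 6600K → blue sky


Temperature: 11160K
11160K > 6600K → blue sky
Classification: blue sky


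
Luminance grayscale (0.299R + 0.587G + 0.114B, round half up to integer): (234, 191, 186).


Gray = 0.299×R + 0.587×G + 0.114×B
Gray = 0.299×234 + 0.587×191 + 0.114×186
Gray = 69.966 + 112.117 + 21.204
Gray = 203.287 → round half up → 203
Gray = 203


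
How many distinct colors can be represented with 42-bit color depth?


Colors = 2^bits = 2^42
= 4,398,046,511,104 colors


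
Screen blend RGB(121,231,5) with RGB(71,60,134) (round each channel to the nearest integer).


Screen: C = 255 - (255-A)×(255-B)/255, rounded to nearest integer
R: 255 - (255-121)×(255-71)/255 = 255 - 24656/255 ≈ 255 - 96.690 = 158.310 → 158
G: 255 - (255-231)×(255-60)/255 = 255 - 4680/255 ≈ 255 - 18.353 = 236.647 → 237
B: 255 - (255-5)×(255-134)/255 = 255 - 30250/255 ≈ 255 - 118.627 = 136.373 → 136
= RGB(158, 237, 136)


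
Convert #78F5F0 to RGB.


78 → 120 (R)
F5 → 245 (G)
F0 → 240 (B)
= RGB(120, 245, 240)


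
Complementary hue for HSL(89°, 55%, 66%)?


Complement = opposite side of color wheel = hue + 180°
H' = (89 + 180) mod 360 = 269°
S and L unchanged.
= HSL(269°, 55%, 66%)


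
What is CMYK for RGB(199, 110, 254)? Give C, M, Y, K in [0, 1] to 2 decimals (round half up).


R'=199/255≈0.7804, G'=110/255≈0.4314, B'=254/255≈0.9961
K = 1 - max(R',G',B') = 1 - 254/255 = 1/255 = 0.00392… → 0.00
(1-R'-K)/(1-K) simplifies to (max-R)/max with max = 254:
C = (254-199)/254 = 55/254 = 0.21653… → 0.22
M = (254-110)/254 = 144/254 = 0.56692… → 0.57
Y = (254-254)/254 = 0/254 = 0 → 0.00
= CMYK(0.22, 0.57, 0.00, 0.00)


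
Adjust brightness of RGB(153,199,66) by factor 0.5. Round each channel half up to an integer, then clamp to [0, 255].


Multiply each channel by 0.5, round half up, clamp to [0, 255]
R: 153×0.5 = 76.5 → round → 77
G: 199×0.5 = 99.5 → round → 100
B: 66×0.5 = 33
= RGB(77, 100, 33)


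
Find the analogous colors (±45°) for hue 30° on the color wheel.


Base hue: 30°
Left analog: (30 - 45) mod 360 = 345°
Right analog: (30 + 45) mod 360 = 75°
Analogous hues = 345° and 75°


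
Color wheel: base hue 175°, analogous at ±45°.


Base hue: 175°
Left analog: (175 - 45) mod 360 = 130°
Right analog: (175 + 45) mod 360 = 220°
Analogous hues = 130° and 220°


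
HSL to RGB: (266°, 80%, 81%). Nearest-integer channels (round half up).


H=266°, S=0.80, L=0.81
C = (1-|2L-1|)×S = (1-|0.62|)×0.80 = 0.304
H' = H/60 = 266/60 ≈ 4.4333; X = C×(1-|H' mod 2 - 1|) ≈ 0.1317
m = L - C/2 = 0.81 - 0.152 = 0.658
Sector ⌊H'⌋ = 4 → (R',G',B') = (≈0.1317, 0.0, 0.304)
RGB = ((R'+m)×255, (G'+m)×255, (B'+m)×255) = (201.382, 167.79, 245.31)
Round half up → RGB(201, 168, 245)


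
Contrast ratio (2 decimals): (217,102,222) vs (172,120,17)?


Linearize each sRGB channel c=v/255: c/12.92 if c ≤ 0.04045 else ((c+0.055)/1.055)^2.4
L = 0.2126×R_lin + 0.7152×G_lin + 0.0722×B_lin
Color 1 (217,102,222):
  R=217: 217/255≈0.8510 > 0.04045 → ((0.8510+0.055)/1.055)^2.4 ≈ 0.69387
  G=102: 102/255≈0.4000 > 0.04045 → ((0.4000+0.055)/1.055)^2.4 ≈ 0.13287
  B=222: 222/255≈0.8706 > 0.04045 → ((0.8706+0.055)/1.055)^2.4 ≈ 0.73046
  L1 = 0.2126×0.69387 + 0.7152×0.13287 + 0.0722×0.73046 ≈ 0.29528
Color 2 (172,120,17):
  R=172: 172/255≈0.6745 > 0.04045 → ((0.6745+0.055)/1.055)^2.4 ≈ 0.41254
  G=120: 120/255≈0.4706 > 0.04045 → ((0.4706+0.055)/1.055)^2.4 ≈ 0.18782
  B=17: 17/255≈0.0667 > 0.04045 → ((0.0667+0.055)/1.055)^2.4 ≈ 0.00561
  L2 = 0.2126×0.41254 + 0.7152×0.18782 + 0.0722×0.00561 ≈ 0.22244
Lighter = 0.29528, Darker = 0.22244
Ratio = (L_lighter + 0.05) / (L_darker + 0.05)
Ratio = (0.29528 + 0.05) / (0.22244 + 0.05) = 0.34528 / 0.27244 ≈ 1.2674
Ratio ≈ 1.27:1


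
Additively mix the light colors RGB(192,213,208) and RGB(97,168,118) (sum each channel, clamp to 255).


Additive: each channel = min(255, C₁+C₂)
R: 192+97 = 289 → 255
G: 213+168 = 381 → 255
B: 208+118 = 326 → 255
= RGB(255, 255, 255)


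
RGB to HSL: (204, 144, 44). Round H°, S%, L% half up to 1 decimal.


Normalize: R'=204/255≈0.8000, G'=144/255≈0.5647, B'=44/255≈0.1725
Max=204/255, Min=44/255, Δ=Max-Min=160/255
L = (Max+Min)/2 = (204+44)/510 = 248/510 = 0.48627… → L = 48.6%
L ≤ 0.5 → S = Δ/(Max+Min) = 160/(204+44) = 160/248 = 0.64516… → S = 64.5%
(the 1/255 factors cancel in S and H, so raw channel differences can be used)
Max is R' → H = 60 × (((G-B)/Δ) mod 6) = 60 × (((144-44)/160) mod 6)
  100/160 = 0.625
  H = 60 × 0.625 = 37.5° → H = 37.5°
= HSL(37.5°, 64.5%, 48.6%)


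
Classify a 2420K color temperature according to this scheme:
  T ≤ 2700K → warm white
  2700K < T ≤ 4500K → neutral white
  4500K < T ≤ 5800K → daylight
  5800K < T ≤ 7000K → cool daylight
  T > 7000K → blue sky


Temperature: 2420K
2420K ≤ 2700K → warm white
Classification: warm white


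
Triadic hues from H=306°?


Triadic: equally spaced at 120° intervals
H1 = 306°
H2 = (306 + 120) mod 360 = 66°
H3 = (306 + 240) mod 360 = 186°
Triadic = 306°, 66°, 186°


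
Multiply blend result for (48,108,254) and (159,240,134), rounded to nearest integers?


Multiply: C = A×B/255, rounded to nearest integer
R: 48×159/255 = 7632/255 ≈ 29.929 → 30
G: 108×240/255 = 25920/255 ≈ 101.647 → 102
B: 254×134/255 = 34036/255 ≈ 133.475 → 133
= RGB(30, 102, 133)


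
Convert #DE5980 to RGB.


DE → 222 (R)
59 → 89 (G)
80 → 128 (B)
= RGB(222, 89, 128)


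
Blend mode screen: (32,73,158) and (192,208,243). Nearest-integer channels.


Screen: C = 255 - (255-A)×(255-B)/255, rounded to nearest integer
R: 255 - (255-32)×(255-192)/255 = 255 - 14049/255 ≈ 255 - 55.094 = 199.906 → 200
G: 255 - (255-73)×(255-208)/255 = 255 - 8554/255 ≈ 255 - 33.545 = 221.455 → 221
B: 255 - (255-158)×(255-243)/255 = 255 - 1164/255 ≈ 255 - 4.565 = 250.435 → 250
= RGB(200, 221, 250)


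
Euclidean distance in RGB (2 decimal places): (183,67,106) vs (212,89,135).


d = √[(R₁-R₂)² + (G₁-G₂)² + (B₁-B₂)²]
d = √[(183-212)² + (67-89)² + (106-135)²]
d = √[841 + 484 + 841]
d = √2166
d ≈ 46.54


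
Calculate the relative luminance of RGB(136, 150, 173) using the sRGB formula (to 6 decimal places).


Linearize each channel (sRGB transfer function): c = v/255; c_lin = c/12.92 if c ≤ 0.04045, else ((c+0.055)/1.055)^2.4
  R: 136/255 ≈ 0.533333 > 0.04045 → ((0.533333+0.055)/1.055)^2.4 ≈ 0.246201
  G: 150/255 ≈ 0.588235 > 0.04045 → ((0.588235+0.055)/1.055)^2.4 ≈ 0.304987
  B: 173/255 ≈ 0.678431 > 0.04045 → ((0.678431+0.055)/1.055)^2.4 ≈ 0.417885
R_lin = 0.246201, G_lin = 0.304987, B_lin = 0.417885
L = 0.2126×R + 0.7152×G + 0.0722×B
L = 0.2126×0.246201 + 0.7152×0.304987 + 0.0722×0.417885
L ≈ 0.300641


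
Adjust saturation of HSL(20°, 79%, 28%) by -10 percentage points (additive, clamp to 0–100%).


Original S = 79%
Adjustment = -10 percentage points
New S = 79 + (-10) = 69
Clamp to [0, 100] → 69
= HSL(20°, 69%, 28%)


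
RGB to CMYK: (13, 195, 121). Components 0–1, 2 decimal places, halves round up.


R'=13/255≈0.0510, G'=195/255≈0.7647, B'=121/255≈0.4745
K = 1 - max(R',G',B') = 1 - 195/255 = 60/255 = 0.23529… → 0.24
(1-R'-K)/(1-K) simplifies to (max-R)/max with max = 195:
C = (195-13)/195 = 182/195 = 0.93333… → 0.93
M = (195-195)/195 = 0/195 = 0 → 0.00
Y = (195-121)/195 = 74/195 = 0.37948… → 0.38
= CMYK(0.93, 0.00, 0.38, 0.24)


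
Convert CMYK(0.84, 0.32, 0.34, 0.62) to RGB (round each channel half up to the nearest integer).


R = 255 × (1-C) × (1-K) = 255 × 0.16 × 0.38 = 15.504 → 16
G = 255 × (1-M) × (1-K) = 255 × 0.68 × 0.38 = 65.892 → 66
B = 255 × (1-Y) × (1-K) = 255 × 0.66 × 0.38 = 63.954 → 64
= RGB(16, 66, 64)


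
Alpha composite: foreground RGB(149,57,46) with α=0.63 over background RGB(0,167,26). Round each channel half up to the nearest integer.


C = α×F + (1-α)×B, with 1-α = 0.37
R: 0.63×149 + 0.37×0 = 93.87 + 0.00 = 93.87 → 94
G: 0.63×57 + 0.37×167 = 35.91 + 61.79 = 97.70 → 98
B: 0.63×46 + 0.37×26 = 28.98 + 9.62 = 38.60 → 39
= RGB(94, 98, 39)


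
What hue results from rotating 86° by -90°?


New hue = (H + rotation) mod 360
New hue = (86 -90) mod 360
= -4 mod 360
= 356°


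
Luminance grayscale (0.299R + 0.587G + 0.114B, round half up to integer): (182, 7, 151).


Gray = 0.299×R + 0.587×G + 0.114×B
Gray = 0.299×182 + 0.587×7 + 0.114×151
Gray = 54.418 + 4.109 + 17.214
Gray = 75.741 → round half up → 76
Gray = 76


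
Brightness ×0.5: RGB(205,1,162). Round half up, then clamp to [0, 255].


Multiply each channel by 0.5, round half up, clamp to [0, 255]
R: 205×0.5 = 102.5 → round → 103
G: 1×0.5 = 0.5 → round → 1
B: 162×0.5 = 81
= RGB(103, 1, 81)


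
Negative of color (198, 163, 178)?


Invert: (255-R, 255-G, 255-B)
R: 255-198 = 57
G: 255-163 = 92
B: 255-178 = 77
= RGB(57, 92, 77)


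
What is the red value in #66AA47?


Color: #66AA47
R = 66 = 102
G = AA = 170
B = 47 = 71
Red = 102


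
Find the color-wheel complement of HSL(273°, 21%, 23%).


Complement = opposite side of color wheel = hue + 180°
H' = (273 + 180) mod 360 = 93°
S and L unchanged.
= HSL(93°, 21%, 23%)


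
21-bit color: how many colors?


Colors = 2^bits = 2^21
= 2,097,152 colors


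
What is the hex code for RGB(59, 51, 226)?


R = 59 → 3B (hex)
G = 51 → 33 (hex)
B = 226 → E2 (hex)
Hex = #3B33E2


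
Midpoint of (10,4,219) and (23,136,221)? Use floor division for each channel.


Midpoint: each channel = ⌊(C₁+C₂)/2⌋
R: ⌊(10+23)/2⌋ = 16
G: ⌊(4+136)/2⌋ = 70
B: ⌊(219+221)/2⌋ = 220
= RGB(16, 70, 220)


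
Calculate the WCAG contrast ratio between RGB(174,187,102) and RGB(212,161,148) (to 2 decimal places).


Linearize each sRGB channel c=v/255: c/12.92 if c ≤ 0.04045 else ((c+0.055)/1.055)^2.4
L = 0.2126×R_lin + 0.7152×G_lin + 0.0722×B_lin
Color 1 (174,187,102):
  R=174: 174/255≈0.6824 > 0.04045 → ((0.6824+0.055)/1.055)^2.4 ≈ 0.42327
  G=187: 187/255≈0.7333 > 0.04045 → ((0.7333+0.055)/1.055)^2.4 ≈ 0.49693
  B=102: 102/255≈0.4000 > 0.04045 → ((0.4000+0.055)/1.055)^2.4 ≈ 0.13287
  L1 = 0.2126×0.42327 + 0.7152×0.49693 + 0.0722×0.13287 ≈ 0.45499
Color 2 (212,161,148):
  R=212: 212/255≈0.8314 > 0.04045 → ((0.8314+0.055)/1.055)^2.4 ≈ 0.65837
  G=161: 161/255≈0.6314 > 0.04045 → ((0.6314+0.055)/1.055)^2.4 ≈ 0.35640
  B=148: 148/255≈0.5804 > 0.04045 → ((0.5804+0.055)/1.055)^2.4 ≈ 0.29614
  L2 = 0.2126×0.65837 + 0.7152×0.35640 + 0.0722×0.29614 ≈ 0.41625
Lighter = 0.45499, Darker = 0.41625
Ratio = (L_lighter + 0.05) / (L_darker + 0.05)
Ratio = (0.45499 + 0.05) / (0.41625 + 0.05) = 0.50499 / 0.46625 ≈ 1.0831
Ratio ≈ 1.08:1


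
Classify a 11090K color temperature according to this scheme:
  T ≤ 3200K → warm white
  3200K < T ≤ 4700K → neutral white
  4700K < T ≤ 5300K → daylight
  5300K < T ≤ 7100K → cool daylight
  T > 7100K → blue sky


Temperature: 11090K
11090K > 7100K → blue sky
Classification: blue sky


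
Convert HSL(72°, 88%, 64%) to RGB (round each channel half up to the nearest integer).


H=72°, S=0.88, L=0.64
C = (1-|2L-1|)×S = (1-|0.28|)×0.88 = 0.6336
H' = H/60 = 72/60 ≈ 1.2000; X = C×(1-|H' mod 2 - 1|) = 0.50688
m = L - C/2 = 0.64 - 0.3168 = 0.3232
Sector ⌊H'⌋ = 1 → (R',G',B') = (0.50688, 0.6336, 0.0)
RGB = ((R'+m)×255, (G'+m)×255, (B'+m)×255) = (211.6704, 243.984, 82.416)
Round half up → RGB(212, 244, 82)


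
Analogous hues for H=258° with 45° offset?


Base hue: 258°
Left analog: (258 - 45) mod 360 = 213°
Right analog: (258 + 45) mod 360 = 303°
Analogous hues = 213° and 303°


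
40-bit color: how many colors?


Colors = 2^bits = 2^40
= 1,099,511,627,776 colors


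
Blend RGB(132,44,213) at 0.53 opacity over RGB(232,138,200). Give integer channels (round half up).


C = α×F + (1-α)×B, with 1-α = 0.47
R: 0.53×132 + 0.47×232 = 69.96 + 109.04 = 179.00 → 179
G: 0.53×44 + 0.47×138 = 23.32 + 64.86 = 88.18 → 88
B: 0.53×213 + 0.47×200 = 112.89 + 94.00 = 206.89 → 207
= RGB(179, 88, 207)


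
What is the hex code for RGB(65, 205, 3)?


R = 65 → 41 (hex)
G = 205 → CD (hex)
B = 3 → 03 (hex)
Hex = #41CD03


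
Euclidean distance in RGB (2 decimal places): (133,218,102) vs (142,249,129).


d = √[(R₁-R₂)² + (G₁-G₂)² + (B₁-B₂)²]
d = √[(133-142)² + (218-249)² + (102-129)²]
d = √[81 + 961 + 729]
d = √1771
d ≈ 42.08


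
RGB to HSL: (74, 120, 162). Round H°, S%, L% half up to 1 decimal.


Normalize: R'=74/255≈0.2902, G'=120/255≈0.4706, B'=162/255≈0.6353
Max=162/255, Min=74/255, Δ=Max-Min=88/255
L = (Max+Min)/2 = (162+74)/510 = 236/510 = 0.46274… → L = 46.3%
L ≤ 0.5 → S = Δ/(Max+Min) = 88/(162+74) = 88/236 = 0.37288… → S = 37.3%
(the 1/255 factors cancel in S and H, so raw channel differences can be used)
Max is B' → H = 60 × ((R-G)/Δ + 4) = 60 × ((74-120)/88 + 4)
  -46/88 + 4 = -0.5227… + 4 = 3.4772…
  H = 60 × 3.4772… = 208.636…° → H = 208.6°
= HSL(208.6°, 37.3%, 46.3%)


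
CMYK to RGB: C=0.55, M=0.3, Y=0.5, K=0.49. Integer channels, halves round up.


R = 255 × (1-C) × (1-K) = 255 × 0.45 × 0.51 = 58.5225 → 59
G = 255 × (1-M) × (1-K) = 255 × 0.70 × 0.51 = 91.035 → 91
B = 255 × (1-Y) × (1-K) = 255 × 0.50 × 0.51 = 65.025 → 65
= RGB(59, 91, 65)


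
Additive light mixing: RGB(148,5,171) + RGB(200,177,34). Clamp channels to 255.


Additive: each channel = min(255, C₁+C₂)
R: 148+200 = 348 → 255
G: 5+177 = 182 → 182
B: 171+34 = 205 → 205
= RGB(255, 182, 205)


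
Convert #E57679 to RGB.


E5 → 229 (R)
76 → 118 (G)
79 → 121 (B)
= RGB(229, 118, 121)


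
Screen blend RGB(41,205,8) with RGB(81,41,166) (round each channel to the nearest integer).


Screen: C = 255 - (255-A)×(255-B)/255, rounded to nearest integer
R: 255 - (255-41)×(255-81)/255 = 255 - 37236/255 ≈ 255 - 146.024 = 108.976 → 109
G: 255 - (255-205)×(255-41)/255 = 255 - 10700/255 ≈ 255 - 41.961 = 213.039 → 213
B: 255 - (255-8)×(255-166)/255 = 255 - 21983/255 ≈ 255 - 86.208 = 168.792 → 169
= RGB(109, 213, 169)


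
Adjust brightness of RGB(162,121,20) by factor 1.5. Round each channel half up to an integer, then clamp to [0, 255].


Multiply each channel by 1.5, round half up, clamp to [0, 255]
R: 162×1.5 = 243
G: 121×1.5 = 181.5 → round → 182
B: 20×1.5 = 30
= RGB(243, 182, 30)


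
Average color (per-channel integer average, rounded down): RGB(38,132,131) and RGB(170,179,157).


Midpoint: each channel = ⌊(C₁+C₂)/2⌋
R: ⌊(38+170)/2⌋ = 104
G: ⌊(132+179)/2⌋ = 155
B: ⌊(131+157)/2⌋ = 144
= RGB(104, 155, 144)


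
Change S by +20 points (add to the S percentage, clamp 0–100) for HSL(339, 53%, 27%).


Original S = 53%
Adjustment = +20 percentage points
New S = 53 + (20) = 73
Clamp to [0, 100] → 73
= HSL(339°, 73%, 27%)


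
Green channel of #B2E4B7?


Color: #B2E4B7
R = B2 = 178
G = E4 = 228
B = B7 = 183
Green = 228


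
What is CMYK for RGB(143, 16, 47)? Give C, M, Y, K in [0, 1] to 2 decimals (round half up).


R'=143/255≈0.5608, G'=16/255≈0.0627, B'=47/255≈0.1843
K = 1 - max(R',G',B') = 1 - 143/255 = 112/255 = 0.43921… → 0.44
(1-R'-K)/(1-K) simplifies to (max-R)/max with max = 143:
C = (143-143)/143 = 0/143 = 0 → 0.00
M = (143-16)/143 = 127/143 = 0.88811… → 0.89
Y = (143-47)/143 = 96/143 = 0.67132… → 0.67
= CMYK(0.00, 0.89, 0.67, 0.44)


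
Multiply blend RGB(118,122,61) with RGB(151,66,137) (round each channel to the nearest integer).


Multiply: C = A×B/255, rounded to nearest integer
R: 118×151/255 = 17818/255 ≈ 69.875 → 70
G: 122×66/255 = 8052/255 ≈ 31.576 → 32
B: 61×137/255 = 8357/255 ≈ 32.773 → 33
= RGB(70, 32, 33)


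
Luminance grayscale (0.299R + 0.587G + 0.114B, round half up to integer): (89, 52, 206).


Gray = 0.299×R + 0.587×G + 0.114×B
Gray = 0.299×89 + 0.587×52 + 0.114×206
Gray = 26.611 + 30.524 + 23.484
Gray = 80.619 → round half up → 81
Gray = 81


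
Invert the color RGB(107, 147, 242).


Invert: (255-R, 255-G, 255-B)
R: 255-107 = 148
G: 255-147 = 108
B: 255-242 = 13
= RGB(148, 108, 13)


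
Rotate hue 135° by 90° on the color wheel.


New hue = (H + rotation) mod 360
New hue = (135 + 90) mod 360
= 225 mod 360
= 225°


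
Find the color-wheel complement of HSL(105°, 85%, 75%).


Complement = opposite side of color wheel = hue + 180°
H' = (105 + 180) mod 360 = 285°
S and L unchanged.
= HSL(285°, 85%, 75%)


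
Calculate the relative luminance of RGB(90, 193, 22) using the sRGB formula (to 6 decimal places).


Linearize each channel (sRGB transfer function): c = v/255; c_lin = c/12.92 if c ≤ 0.04045, else ((c+0.055)/1.055)^2.4
  R: 90/255 ≈ 0.352941 > 0.04045 → ((0.352941+0.055)/1.055)^2.4 ≈ 0.102242
  G: 193/255 ≈ 0.756863 > 0.04045 → ((0.756863+0.055)/1.055)^2.4 ≈ 0.533276
  B: 22/255 ≈ 0.086275 > 0.04045 → ((0.086275+0.055)/1.055)^2.4 ≈ 0.008023
R_lin = 0.102242, G_lin = 0.533276, B_lin = 0.008023
L = 0.2126×R + 0.7152×G + 0.0722×B
L = 0.2126×0.102242 + 0.7152×0.533276 + 0.0722×0.008023
L ≈ 0.403715


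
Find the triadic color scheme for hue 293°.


Triadic: equally spaced at 120° intervals
H1 = 293°
H2 = (293 + 120) mod 360 = 53°
H3 = (293 + 240) mod 360 = 173°
Triadic = 293°, 53°, 173°


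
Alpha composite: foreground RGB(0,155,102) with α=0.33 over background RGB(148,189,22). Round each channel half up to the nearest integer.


C = α×F + (1-α)×B, with 1-α = 0.67
R: 0.33×0 + 0.67×148 = 0.00 + 99.16 = 99.16 → 99
G: 0.33×155 + 0.67×189 = 51.15 + 126.63 = 177.78 → 178
B: 0.33×102 + 0.67×22 = 33.66 + 14.74 = 48.40 → 48
= RGB(99, 178, 48)


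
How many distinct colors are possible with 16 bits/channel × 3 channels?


Total bits = 16 bits/channel × 3 channels = 48 bits
Distinct colors = 2^48
= 281,474,976,710,656 colors


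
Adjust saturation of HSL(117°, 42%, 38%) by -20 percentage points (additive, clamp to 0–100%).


Original S = 42%
Adjustment = -20 percentage points
New S = 42 + (-20) = 22
Clamp to [0, 100] → 22
= HSL(117°, 22%, 38%)


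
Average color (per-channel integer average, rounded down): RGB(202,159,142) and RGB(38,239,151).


Midpoint: each channel = ⌊(C₁+C₂)/2⌋
R: ⌊(202+38)/2⌋ = 120
G: ⌊(159+239)/2⌋ = 199
B: ⌊(142+151)/2⌋ = 146
= RGB(120, 199, 146)


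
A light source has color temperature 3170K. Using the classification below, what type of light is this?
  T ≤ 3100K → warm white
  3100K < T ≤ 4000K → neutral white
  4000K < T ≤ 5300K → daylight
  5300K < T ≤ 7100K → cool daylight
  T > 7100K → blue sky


Temperature: 3170K
3100K < 3170K ≤ 4000K → neutral white
Classification: neutral white


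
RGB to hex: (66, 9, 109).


R = 66 → 42 (hex)
G = 9 → 09 (hex)
B = 109 → 6D (hex)
Hex = #42096D


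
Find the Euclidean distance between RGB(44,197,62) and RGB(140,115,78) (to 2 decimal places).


d = √[(R₁-R₂)² + (G₁-G₂)² + (B₁-B₂)²]
d = √[(44-140)² + (197-115)² + (62-78)²]
d = √[9216 + 6724 + 256]
d = √16196
d ≈ 127.26


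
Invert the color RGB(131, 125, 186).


Invert: (255-R, 255-G, 255-B)
R: 255-131 = 124
G: 255-125 = 130
B: 255-186 = 69
= RGB(124, 130, 69)


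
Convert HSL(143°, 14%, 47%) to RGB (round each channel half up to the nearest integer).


H=143°, S=0.14, L=0.47
C = (1-|2L-1|)×S = (1-|-0.06|)×0.14 = 0.1316
H' = H/60 = 143/60 ≈ 2.3833; X = C×(1-|H' mod 2 - 1|) ≈ 0.0504
m = L - C/2 = 0.47 - 0.0658 = 0.4042
Sector ⌊H'⌋ = 2 → (R',G',B') = (0.0, 0.1316, ≈0.0504)
RGB = ((R'+m)×255, (G'+m)×255, (B'+m)×255) = (103.071, 136.629, 115.9349)
Round half up → RGB(103, 137, 116)


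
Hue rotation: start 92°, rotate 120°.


New hue = (H + rotation) mod 360
New hue = (92 + 120) mod 360
= 212 mod 360
= 212°


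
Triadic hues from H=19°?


Triadic: equally spaced at 120° intervals
H1 = 19°
H2 = (19 + 120) mod 360 = 139°
H3 = (19 + 240) mod 360 = 259°
Triadic = 19°, 139°, 259°


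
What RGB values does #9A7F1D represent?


9A → 154 (R)
7F → 127 (G)
1D → 29 (B)
= RGB(154, 127, 29)


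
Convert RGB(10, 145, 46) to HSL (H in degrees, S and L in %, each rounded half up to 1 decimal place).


Normalize: R'=10/255≈0.0392, G'=145/255≈0.5686, B'=46/255≈0.1804
Max=145/255, Min=10/255, Δ=Max-Min=135/255
L = (Max+Min)/2 = (145+10)/510 = 155/510 = 0.30392… → L = 30.4%
L ≤ 0.5 → S = Δ/(Max+Min) = 135/(145+10) = 135/155 = 0.87096… → S = 87.1%
(the 1/255 factors cancel in S and H, so raw channel differences can be used)
Max is G' → H = 60 × ((B-R)/Δ + 2) = 60 × ((46-10)/135 + 2)
  36/135 + 2 = 0.2666… + 2 = 2.2666…
  H = 60 × 2.2666… = 136° → H = 136.0°
= HSL(136.0°, 87.1%, 30.4%)


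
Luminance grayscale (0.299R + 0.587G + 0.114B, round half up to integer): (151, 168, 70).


Gray = 0.299×R + 0.587×G + 0.114×B
Gray = 0.299×151 + 0.587×168 + 0.114×70
Gray = 45.149 + 98.616 + 7.980
Gray = 151.745 → round half up → 152
Gray = 152


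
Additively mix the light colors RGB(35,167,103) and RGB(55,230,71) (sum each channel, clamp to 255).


Additive: each channel = min(255, C₁+C₂)
R: 35+55 = 90 → 90
G: 167+230 = 397 → 255
B: 103+71 = 174 → 174
= RGB(90, 255, 174)


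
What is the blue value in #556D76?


Color: #556D76
R = 55 = 85
G = 6D = 109
B = 76 = 118
Blue = 118


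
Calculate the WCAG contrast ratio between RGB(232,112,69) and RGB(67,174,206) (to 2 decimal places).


Linearize each sRGB channel c=v/255: c/12.92 if c ≤ 0.04045 else ((c+0.055)/1.055)^2.4
L = 0.2126×R_lin + 0.7152×G_lin + 0.0722×B_lin
Color 1 (232,112,69):
  R=232: 232/255≈0.9098 > 0.04045 → ((0.9098+0.055)/1.055)^2.4 ≈ 0.80695
  G=112: 112/255≈0.4392 > 0.04045 → ((0.4392+0.055)/1.055)^2.4 ≈ 0.16203
  B=69: 69/255≈0.2706 > 0.04045 → ((0.2706+0.055)/1.055)^2.4 ≈ 0.05951
  L1 = 0.2126×0.80695 + 0.7152×0.16203 + 0.0722×0.05951 ≈ 0.29174
Color 2 (67,174,206):
  R=67: 67/255≈0.2627 > 0.04045 → ((0.2627+0.055)/1.055)^2.4 ≈ 0.05613
  G=174: 174/255≈0.6824 > 0.04045 → ((0.6824+0.055)/1.055)^2.4 ≈ 0.42327
  B=206: 206/255≈0.8078 > 0.04045 → ((0.8078+0.055)/1.055)^2.4 ≈ 0.61721
  L2 = 0.2126×0.05613 + 0.7152×0.42327 + 0.0722×0.61721 ≈ 0.35922
Lighter = 0.35922, Darker = 0.29174
Ratio = (L_lighter + 0.05) / (L_darker + 0.05)
Ratio = (0.35922 + 0.05) / (0.29174 + 0.05) = 0.40922 / 0.34174 ≈ 1.1975
Ratio ≈ 1.20:1


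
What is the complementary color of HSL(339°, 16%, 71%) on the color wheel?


Complement = opposite side of color wheel = hue + 180°
H' = (339 + 180) mod 360 = 159°
S and L unchanged.
= HSL(159°, 16%, 71%)


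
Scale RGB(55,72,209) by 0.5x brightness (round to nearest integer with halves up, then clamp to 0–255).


Multiply each channel by 0.5, round half up, clamp to [0, 255]
R: 55×0.5 = 27.5 → round → 28
G: 72×0.5 = 36
B: 209×0.5 = 104.5 → round → 105
= RGB(28, 36, 105)


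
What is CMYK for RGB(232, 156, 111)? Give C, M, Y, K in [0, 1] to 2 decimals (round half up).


R'=232/255≈0.9098, G'=156/255≈0.6118, B'=111/255≈0.4353
K = 1 - max(R',G',B') = 1 - 232/255 = 23/255 = 0.09019… → 0.09
(1-R'-K)/(1-K) simplifies to (max-R)/max with max = 232:
C = (232-232)/232 = 0/232 = 0 → 0.00
M = (232-156)/232 = 76/232 = 0.32758… → 0.33
Y = (232-111)/232 = 121/232 = 0.52155… → 0.52
= CMYK(0.00, 0.33, 0.52, 0.09)


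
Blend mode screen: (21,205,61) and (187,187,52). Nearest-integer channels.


Screen: C = 255 - (255-A)×(255-B)/255, rounded to nearest integer
R: 255 - (255-21)×(255-187)/255 = 255 - 15912/255 ≈ 255 - 62.400 = 192.600 → 193
G: 255 - (255-205)×(255-187)/255 = 255 - 3400/255 ≈ 255 - 13.333 = 241.667 → 242
B: 255 - (255-61)×(255-52)/255 = 255 - 39382/255 ≈ 255 - 154.439 = 100.561 → 101
= RGB(193, 242, 101)


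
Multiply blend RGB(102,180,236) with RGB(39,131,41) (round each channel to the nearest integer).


Multiply: C = A×B/255, rounded to nearest integer
R: 102×39/255 = 3978/255 ≈ 15.600 → 16
G: 180×131/255 = 23580/255 ≈ 92.471 → 92
B: 236×41/255 = 9676/255 ≈ 37.945 → 38
= RGB(16, 92, 38)


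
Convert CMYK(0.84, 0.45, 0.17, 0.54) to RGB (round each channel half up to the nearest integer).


R = 255 × (1-C) × (1-K) = 255 × 0.16 × 0.46 = 18.768 → 19
G = 255 × (1-M) × (1-K) = 255 × 0.55 × 0.46 = 64.515 → 65
B = 255 × (1-Y) × (1-K) = 255 × 0.83 × 0.46 = 97.359 → 97
= RGB(19, 65, 97)


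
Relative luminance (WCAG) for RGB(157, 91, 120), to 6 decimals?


Linearize each channel (sRGB transfer function): c = v/255; c_lin = c/12.92 if c ≤ 0.04045, else ((c+0.055)/1.055)^2.4
  R: 157/255 ≈ 0.615686 > 0.04045 → ((0.615686+0.055)/1.055)^2.4 ≈ 0.337164
  G: 91/255 ≈ 0.356863 > 0.04045 → ((0.356863+0.055)/1.055)^2.4 ≈ 0.104616
  B: 120/255 ≈ 0.470588 > 0.04045 → ((0.470588+0.055)/1.055)^2.4 ≈ 0.187821
R_lin = 0.337164, G_lin = 0.104616, B_lin = 0.187821
L = 0.2126×R + 0.7152×G + 0.0722×B
L = 0.2126×0.337164 + 0.7152×0.104616 + 0.0722×0.187821
L ≈ 0.160063


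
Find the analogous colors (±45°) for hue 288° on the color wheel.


Base hue: 288°
Left analog: (288 - 45) mod 360 = 243°
Right analog: (288 + 45) mod 360 = 333°
Analogous hues = 243° and 333°


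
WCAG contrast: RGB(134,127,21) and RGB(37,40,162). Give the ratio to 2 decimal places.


Linearize each sRGB channel c=v/255: c/12.92 if c ≤ 0.04045 else ((c+0.055)/1.055)^2.4
L = 0.2126×R_lin + 0.7152×G_lin + 0.0722×B_lin
Color 1 (134,127,21):
  R=134: 134/255≈0.5255 > 0.04045 → ((0.5255+0.055)/1.055)^2.4 ≈ 0.23840
  G=127: 127/255≈0.4980 > 0.04045 → ((0.4980+0.055)/1.055)^2.4 ≈ 0.21223
  B=21: 21/255≈0.0824 > 0.04045 → ((0.0824+0.055)/1.055)^2.4 ≈ 0.00750
  L1 = 0.2126×0.23840 + 0.7152×0.21223 + 0.0722×0.00750 ≈ 0.20301
Color 2 (37,40,162):
  R=37: 37/255≈0.1451 > 0.04045 → ((0.1451+0.055)/1.055)^2.4 ≈ 0.01850
  G=40: 40/255≈0.1569 > 0.04045 → ((0.1569+0.055)/1.055)^2.4 ≈ 0.02122
  B=162: 162/255≈0.6353 > 0.04045 → ((0.6353+0.055)/1.055)^2.4 ≈ 0.36131
  L2 = 0.2126×0.01850 + 0.7152×0.02122 + 0.0722×0.36131 ≈ 0.04520
Lighter = 0.20301, Darker = 0.04520
Ratio = (L_lighter + 0.05) / (L_darker + 0.05)
Ratio = (0.20301 + 0.05) / (0.04520 + 0.05) = 0.25301 / 0.09520 ≈ 2.6578
Ratio ≈ 2.66:1


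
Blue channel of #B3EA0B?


Color: #B3EA0B
R = B3 = 179
G = EA = 234
B = 0B = 11
Blue = 11


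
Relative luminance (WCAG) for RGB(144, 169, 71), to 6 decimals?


Linearize each channel (sRGB transfer function): c = v/255; c_lin = c/12.92 if c ≤ 0.04045, else ((c+0.055)/1.055)^2.4
  R: 144/255 ≈ 0.564706 > 0.04045 → ((0.564706+0.055)/1.055)^2.4 ≈ 0.278894
  G: 169/255 ≈ 0.662745 > 0.04045 → ((0.662745+0.055)/1.055)^2.4 ≈ 0.396755
  B: 71/255 ≈ 0.278431 > 0.04045 → ((0.278431+0.055)/1.055)^2.4 ≈ 0.063010
R_lin = 0.278894, G_lin = 0.396755, B_lin = 0.063010
L = 0.2126×R + 0.7152×G + 0.0722×B
L = 0.2126×0.278894 + 0.7152×0.396755 + 0.0722×0.063010
L ≈ 0.347602


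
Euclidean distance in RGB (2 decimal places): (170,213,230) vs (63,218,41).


d = √[(R₁-R₂)² + (G₁-G₂)² + (B₁-B₂)²]
d = √[(170-63)² + (213-218)² + (230-41)²]
d = √[11449 + 25 + 35721]
d = √47195
d ≈ 217.24


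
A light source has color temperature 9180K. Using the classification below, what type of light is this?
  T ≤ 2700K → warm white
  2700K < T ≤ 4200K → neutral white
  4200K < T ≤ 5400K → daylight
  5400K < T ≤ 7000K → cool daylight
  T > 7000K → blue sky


Temperature: 9180K
9180K > 7000K → blue sky
Classification: blue sky


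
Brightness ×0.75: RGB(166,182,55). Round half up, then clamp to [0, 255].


Multiply each channel by 0.75, round half up, clamp to [0, 255]
R: 166×0.75 = 124.5 → round → 125
G: 182×0.75 = 136.5 → round → 137
B: 55×0.75 = 41.25 → round → 41
= RGB(125, 137, 41)


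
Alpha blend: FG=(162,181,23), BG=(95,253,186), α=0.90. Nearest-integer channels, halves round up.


C = α×F + (1-α)×B, with 1-α = 0.10
R: 0.90×162 + 0.10×95 = 145.80 + 9.50 = 155.30 → 155
G: 0.90×181 + 0.10×253 = 162.90 + 25.30 = 188.20 → 188
B: 0.90×23 + 0.10×186 = 20.70 + 18.60 = 39.30 → 39
= RGB(155, 188, 39)


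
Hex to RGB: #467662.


46 → 70 (R)
76 → 118 (G)
62 → 98 (B)
= RGB(70, 118, 98)


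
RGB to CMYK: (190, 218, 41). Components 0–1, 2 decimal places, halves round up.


R'=190/255≈0.7451, G'=218/255≈0.8549, B'=41/255≈0.1608
K = 1 - max(R',G',B') = 1 - 218/255 = 37/255 = 0.14509… → 0.15
(1-R'-K)/(1-K) simplifies to (max-R)/max with max = 218:
C = (218-190)/218 = 28/218 = 0.12844… → 0.13
M = (218-218)/218 = 0/218 = 0 → 0.00
Y = (218-41)/218 = 177/218 = 0.81192… → 0.81
= CMYK(0.13, 0.00, 0.81, 0.15)


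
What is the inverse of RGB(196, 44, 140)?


Invert: (255-R, 255-G, 255-B)
R: 255-196 = 59
G: 255-44 = 211
B: 255-140 = 115
= RGB(59, 211, 115)


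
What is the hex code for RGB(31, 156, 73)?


R = 31 → 1F (hex)
G = 156 → 9C (hex)
B = 73 → 49 (hex)
Hex = #1F9C49


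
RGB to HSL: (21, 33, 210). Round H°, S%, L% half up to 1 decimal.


Normalize: R'=21/255≈0.0824, G'=33/255≈0.1294, B'=210/255≈0.8235
Max=210/255, Min=21/255, Δ=Max-Min=189/255
L = (Max+Min)/2 = (210+21)/510 = 231/510 = 0.45294… → L = 45.3%
L ≤ 0.5 → S = Δ/(Max+Min) = 189/(210+21) = 189/231 = 0.81818… → S = 81.8%
(the 1/255 factors cancel in S and H, so raw channel differences can be used)
Max is B' → H = 60 × ((R-G)/Δ + 4) = 60 × ((21-33)/189 + 4)
  -12/189 + 4 = -0.0634… + 4 = 3.9365…
  H = 60 × 3.9365… = 236.190…° → H = 236.2°
= HSL(236.2°, 81.8%, 45.3%)


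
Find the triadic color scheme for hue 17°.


Triadic: equally spaced at 120° intervals
H1 = 17°
H2 = (17 + 120) mod 360 = 137°
H3 = (17 + 240) mod 360 = 257°
Triadic = 17°, 137°, 257°


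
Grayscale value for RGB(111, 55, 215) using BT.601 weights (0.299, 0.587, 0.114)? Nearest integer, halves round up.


Gray = 0.299×R + 0.587×G + 0.114×B
Gray = 0.299×111 + 0.587×55 + 0.114×215
Gray = 33.189 + 32.285 + 24.510
Gray = 89.984 → round half up → 90
Gray = 90


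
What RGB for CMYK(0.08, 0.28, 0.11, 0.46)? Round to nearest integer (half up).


R = 255 × (1-C) × (1-K) = 255 × 0.92 × 0.54 = 126.684 → 127
G = 255 × (1-M) × (1-K) = 255 × 0.72 × 0.54 = 99.144 → 99
B = 255 × (1-Y) × (1-K) = 255 × 0.89 × 0.54 = 122.553 → 123
= RGB(127, 99, 123)


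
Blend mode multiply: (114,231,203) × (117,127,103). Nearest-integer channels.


Multiply: C = A×B/255, rounded to nearest integer
R: 114×117/255 = 13338/255 ≈ 52.306 → 52
G: 231×127/255 = 29337/255 ≈ 115.047 → 115
B: 203×103/255 = 20909/255 ≈ 81.996 → 82
= RGB(52, 115, 82)


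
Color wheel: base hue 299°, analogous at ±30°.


Base hue: 299°
Left analog: (299 - 30) mod 360 = 269°
Right analog: (299 + 30) mod 360 = 329°
Analogous hues = 269° and 329°


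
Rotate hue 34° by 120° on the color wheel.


New hue = (H + rotation) mod 360
New hue = (34 + 120) mod 360
= 154 mod 360
= 154°


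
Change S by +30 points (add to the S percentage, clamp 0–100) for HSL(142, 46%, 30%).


Original S = 46%
Adjustment = +30 percentage points
New S = 46 + (30) = 76
Clamp to [0, 100] → 76
= HSL(142°, 76%, 30%)


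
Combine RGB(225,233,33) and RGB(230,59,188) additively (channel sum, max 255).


Additive: each channel = min(255, C₁+C₂)
R: 225+230 = 455 → 255
G: 233+59 = 292 → 255
B: 33+188 = 221 → 221
= RGB(255, 255, 221)


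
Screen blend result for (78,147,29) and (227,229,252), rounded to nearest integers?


Screen: C = 255 - (255-A)×(255-B)/255, rounded to nearest integer
R: 255 - (255-78)×(255-227)/255 = 255 - 4956/255 ≈ 255 - 19.435 = 235.565 → 236
G: 255 - (255-147)×(255-229)/255 = 255 - 2808/255 ≈ 255 - 11.012 = 243.988 → 244
B: 255 - (255-29)×(255-252)/255 = 255 - 678/255 ≈ 255 - 2.659 = 252.341 → 252
= RGB(236, 244, 252)


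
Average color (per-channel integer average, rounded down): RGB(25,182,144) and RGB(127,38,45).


Midpoint: each channel = ⌊(C₁+C₂)/2⌋
R: ⌊(25+127)/2⌋ = 76
G: ⌊(182+38)/2⌋ = 110
B: ⌊(144+45)/2⌋ = 94
= RGB(76, 110, 94)


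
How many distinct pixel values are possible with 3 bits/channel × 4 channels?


Total bits = 3 bits/channel × 4 channels = 12 bits
Distinct pixel values = 2^12
= 4,096 pixel values


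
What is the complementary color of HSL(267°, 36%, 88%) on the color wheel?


Complement = opposite side of color wheel = hue + 180°
H' = (267 + 180) mod 360 = 87°
S and L unchanged.
= HSL(87°, 36%, 88%)


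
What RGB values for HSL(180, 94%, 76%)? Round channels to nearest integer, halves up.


H=180°, S=0.94, L=0.76
C = (1-|2L-1|)×S = (1-|0.52|)×0.94 = 0.4512
H' = H/60 = 180/60 ≈ 3.0000; X = C×(1-|H' mod 2 - 1|) = 0.4512
m = L - C/2 = 0.76 - 0.2256 = 0.5344
Sector ⌊H'⌋ = 3 → (R',G',B') = (0.0, 0.4512, 0.4512)
RGB = ((R'+m)×255, (G'+m)×255, (B'+m)×255) = (136.272, 251.328, 251.328)
Round half up → RGB(136, 251, 251)


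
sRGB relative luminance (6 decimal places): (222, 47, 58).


Linearize each channel (sRGB transfer function): c = v/255; c_lin = c/12.92 if c ≤ 0.04045, else ((c+0.055)/1.055)^2.4
  R: 222/255 ≈ 0.870588 > 0.04045 → ((0.870588+0.055)/1.055)^2.4 ≈ 0.730461
  G: 47/255 ≈ 0.184314 > 0.04045 → ((0.184314+0.055)/1.055)^2.4 ≈ 0.028426
  B: 58/255 ≈ 0.227451 > 0.04045 → ((0.227451+0.055)/1.055)^2.4 ≈ 0.042311
R_lin = 0.730461, G_lin = 0.028426, B_lin = 0.042311
L = 0.2126×R + 0.7152×G + 0.0722×B
L = 0.2126×0.730461 + 0.7152×0.028426 + 0.0722×0.042311
L ≈ 0.178681


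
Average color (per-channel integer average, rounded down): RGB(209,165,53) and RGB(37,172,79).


Midpoint: each channel = ⌊(C₁+C₂)/2⌋
R: ⌊(209+37)/2⌋ = 123
G: ⌊(165+172)/2⌋ = 168
B: ⌊(53+79)/2⌋ = 66
= RGB(123, 168, 66)
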